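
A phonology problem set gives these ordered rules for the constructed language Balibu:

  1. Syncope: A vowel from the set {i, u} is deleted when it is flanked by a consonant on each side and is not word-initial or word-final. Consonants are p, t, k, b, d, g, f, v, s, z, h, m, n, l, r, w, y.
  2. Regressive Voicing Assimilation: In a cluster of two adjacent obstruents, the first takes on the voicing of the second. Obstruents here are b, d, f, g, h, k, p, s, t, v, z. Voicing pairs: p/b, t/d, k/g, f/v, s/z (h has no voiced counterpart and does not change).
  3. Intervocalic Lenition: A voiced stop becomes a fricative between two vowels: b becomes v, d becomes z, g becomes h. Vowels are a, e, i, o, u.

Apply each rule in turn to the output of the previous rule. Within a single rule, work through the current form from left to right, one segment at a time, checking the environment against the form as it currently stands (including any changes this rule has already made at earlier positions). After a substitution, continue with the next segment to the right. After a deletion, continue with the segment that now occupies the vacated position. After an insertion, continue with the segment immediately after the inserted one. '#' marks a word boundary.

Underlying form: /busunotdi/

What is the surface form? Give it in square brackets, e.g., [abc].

[psnoddi]

1 Syncope: [busunotdi] → [bsnotdi]
2 Regressive Voicing Assimilation: [bsnotdi] → [psnoddi]
3 Intervocalic Lenition: no change — [psnoddi]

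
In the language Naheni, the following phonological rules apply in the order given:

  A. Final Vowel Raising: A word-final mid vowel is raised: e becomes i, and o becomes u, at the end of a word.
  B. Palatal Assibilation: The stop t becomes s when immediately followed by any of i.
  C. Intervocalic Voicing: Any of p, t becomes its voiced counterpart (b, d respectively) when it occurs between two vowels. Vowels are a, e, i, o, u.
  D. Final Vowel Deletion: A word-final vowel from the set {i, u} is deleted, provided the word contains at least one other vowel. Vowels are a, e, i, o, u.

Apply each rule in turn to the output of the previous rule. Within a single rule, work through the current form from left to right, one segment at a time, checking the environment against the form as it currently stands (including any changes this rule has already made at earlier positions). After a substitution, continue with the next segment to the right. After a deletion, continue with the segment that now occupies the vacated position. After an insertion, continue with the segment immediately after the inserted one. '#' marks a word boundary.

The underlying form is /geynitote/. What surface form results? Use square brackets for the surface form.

A Final Vowel Raising: [geynitote] → [geynitoti]
B Palatal Assibilation: [geynitoti] → [geynitosi]
C Intervocalic Voicing: [geynitosi] → [geynidosi]
D Final Vowel Deletion: [geynidosi] → [geynidos]

[geynidos]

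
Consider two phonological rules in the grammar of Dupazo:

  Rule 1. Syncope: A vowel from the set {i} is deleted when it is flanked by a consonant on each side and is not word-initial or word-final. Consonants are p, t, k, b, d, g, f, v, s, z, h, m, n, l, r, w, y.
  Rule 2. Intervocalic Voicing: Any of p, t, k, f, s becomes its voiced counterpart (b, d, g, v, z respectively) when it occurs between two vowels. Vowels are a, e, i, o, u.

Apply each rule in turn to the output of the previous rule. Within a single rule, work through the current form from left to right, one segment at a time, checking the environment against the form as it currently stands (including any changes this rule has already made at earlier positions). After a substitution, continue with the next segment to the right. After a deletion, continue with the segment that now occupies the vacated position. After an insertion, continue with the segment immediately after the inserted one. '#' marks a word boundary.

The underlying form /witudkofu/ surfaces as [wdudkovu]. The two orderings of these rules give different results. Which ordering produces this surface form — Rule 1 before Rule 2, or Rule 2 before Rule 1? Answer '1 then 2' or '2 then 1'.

Order 1 then 2:
  1 Syncope: [witudkofu] → [wtudkofu]
  2 Intervocalic Voicing: [wtudkofu] → [wtudkovu]
  result: [wtudkovu]
Order 2 then 1:
  2 Intervocalic Voicing: [witudkofu] → [widudkovu]
  1 Syncope: [widudkovu] → [wdudkovu]
  result: [wdudkovu]

2 then 1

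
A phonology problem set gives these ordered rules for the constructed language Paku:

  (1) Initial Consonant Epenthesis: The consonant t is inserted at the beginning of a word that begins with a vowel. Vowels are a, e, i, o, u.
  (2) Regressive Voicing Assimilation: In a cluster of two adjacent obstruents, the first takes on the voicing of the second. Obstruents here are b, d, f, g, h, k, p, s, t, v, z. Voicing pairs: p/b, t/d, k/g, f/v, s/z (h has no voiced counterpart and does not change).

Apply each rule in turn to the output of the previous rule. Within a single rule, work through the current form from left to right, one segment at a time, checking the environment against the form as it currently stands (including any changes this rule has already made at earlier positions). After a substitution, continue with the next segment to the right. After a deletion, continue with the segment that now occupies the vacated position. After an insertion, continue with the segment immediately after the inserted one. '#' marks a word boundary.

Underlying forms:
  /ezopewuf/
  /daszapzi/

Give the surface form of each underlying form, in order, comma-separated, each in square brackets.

[tezopewuf], [dazzabzi]

/ezopewuf/:
  (1) Initial Consonant Epenthesis: [ezopewuf] → [tezopewuf]
  (2) Regressive Voicing Assimilation: no change — [tezopewuf]
/daszapzi/:
  (1) Initial Consonant Epenthesis: no change — [daszapzi]
  (2) Regressive Voicing Assimilation: [daszapzi] → [dazzabzi]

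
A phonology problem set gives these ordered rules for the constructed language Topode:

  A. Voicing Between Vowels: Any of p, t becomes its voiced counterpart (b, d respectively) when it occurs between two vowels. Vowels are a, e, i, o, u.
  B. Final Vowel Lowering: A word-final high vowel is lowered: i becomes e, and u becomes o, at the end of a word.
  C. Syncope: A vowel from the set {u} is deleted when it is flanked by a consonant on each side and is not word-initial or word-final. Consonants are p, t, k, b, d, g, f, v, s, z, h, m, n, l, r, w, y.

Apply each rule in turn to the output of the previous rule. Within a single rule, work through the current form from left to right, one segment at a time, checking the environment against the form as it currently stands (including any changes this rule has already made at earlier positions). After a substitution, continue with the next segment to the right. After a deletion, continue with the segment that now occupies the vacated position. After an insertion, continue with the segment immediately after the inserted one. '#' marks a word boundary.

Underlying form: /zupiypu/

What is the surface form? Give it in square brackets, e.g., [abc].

[zbiypo]

A Voicing Between Vowels: [zupiypu] → [zubiypu]
B Final Vowel Lowering: [zubiypu] → [zubiypo]
C Syncope: [zubiypo] → [zbiypo]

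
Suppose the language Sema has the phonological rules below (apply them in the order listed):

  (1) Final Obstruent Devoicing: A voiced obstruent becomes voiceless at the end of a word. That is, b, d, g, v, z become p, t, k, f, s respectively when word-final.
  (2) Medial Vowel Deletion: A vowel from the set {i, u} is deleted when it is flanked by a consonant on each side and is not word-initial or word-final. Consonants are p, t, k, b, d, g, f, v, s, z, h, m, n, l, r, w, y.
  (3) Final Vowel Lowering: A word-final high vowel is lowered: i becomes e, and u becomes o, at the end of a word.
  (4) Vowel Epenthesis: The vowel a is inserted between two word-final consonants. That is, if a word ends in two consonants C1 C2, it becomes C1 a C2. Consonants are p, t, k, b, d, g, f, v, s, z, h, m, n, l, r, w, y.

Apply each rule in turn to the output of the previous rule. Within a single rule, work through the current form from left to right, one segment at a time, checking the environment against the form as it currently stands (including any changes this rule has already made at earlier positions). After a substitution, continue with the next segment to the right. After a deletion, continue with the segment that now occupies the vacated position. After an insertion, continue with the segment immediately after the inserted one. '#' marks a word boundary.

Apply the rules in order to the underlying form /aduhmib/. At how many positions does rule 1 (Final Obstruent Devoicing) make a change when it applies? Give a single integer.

1

(1) Final Obstruent Devoicing: [aduhmib] → [aduhmip]
(2) Medial Vowel Deletion: [aduhmip] → [adhmp]
(3) Final Vowel Lowering: no change — [adhmp]
(4) Vowel Epenthesis: [adhmp] → [adhmap]
Rule 1 changed 1 position(s).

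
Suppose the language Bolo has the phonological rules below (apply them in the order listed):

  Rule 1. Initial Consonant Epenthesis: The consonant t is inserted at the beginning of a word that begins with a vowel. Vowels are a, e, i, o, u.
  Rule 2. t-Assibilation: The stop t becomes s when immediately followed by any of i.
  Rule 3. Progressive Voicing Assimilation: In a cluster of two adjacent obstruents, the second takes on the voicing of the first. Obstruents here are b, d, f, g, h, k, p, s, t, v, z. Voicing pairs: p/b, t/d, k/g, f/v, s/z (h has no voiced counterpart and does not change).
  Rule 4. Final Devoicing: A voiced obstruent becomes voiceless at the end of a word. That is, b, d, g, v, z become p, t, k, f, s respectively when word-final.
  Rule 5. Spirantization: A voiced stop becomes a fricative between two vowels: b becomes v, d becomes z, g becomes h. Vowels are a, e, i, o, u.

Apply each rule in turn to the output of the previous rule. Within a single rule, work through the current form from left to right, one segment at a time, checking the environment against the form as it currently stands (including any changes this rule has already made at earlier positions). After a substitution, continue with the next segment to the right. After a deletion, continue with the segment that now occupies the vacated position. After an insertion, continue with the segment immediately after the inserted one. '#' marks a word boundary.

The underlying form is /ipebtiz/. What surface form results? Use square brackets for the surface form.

Rule 1 Initial Consonant Epenthesis: [ipebtiz] → [tipebtiz]
Rule 2 t-Assibilation: [tipebtiz] → [sipebsiz]
Rule 3 Progressive Voicing Assimilation: [sipebsiz] → [sipebziz]
Rule 4 Final Devoicing: [sipebziz] → [sipebzis]
Rule 5 Spirantization: no change — [sipebzis]

[sipebzis]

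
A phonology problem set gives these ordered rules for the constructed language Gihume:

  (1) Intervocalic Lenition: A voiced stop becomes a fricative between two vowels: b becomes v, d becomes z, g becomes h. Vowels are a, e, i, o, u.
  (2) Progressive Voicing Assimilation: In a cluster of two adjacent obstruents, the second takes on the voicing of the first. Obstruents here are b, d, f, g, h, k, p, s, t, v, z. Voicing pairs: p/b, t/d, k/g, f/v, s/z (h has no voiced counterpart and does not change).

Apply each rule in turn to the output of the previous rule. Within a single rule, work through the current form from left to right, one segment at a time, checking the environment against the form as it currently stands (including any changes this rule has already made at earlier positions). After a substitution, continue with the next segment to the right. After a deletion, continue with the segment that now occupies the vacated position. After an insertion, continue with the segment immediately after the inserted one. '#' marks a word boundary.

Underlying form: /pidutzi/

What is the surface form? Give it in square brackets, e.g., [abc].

[pizutsi]

(1) Intervocalic Lenition: [pidutzi] → [pizutzi]
(2) Progressive Voicing Assimilation: [pizutzi] → [pizutsi]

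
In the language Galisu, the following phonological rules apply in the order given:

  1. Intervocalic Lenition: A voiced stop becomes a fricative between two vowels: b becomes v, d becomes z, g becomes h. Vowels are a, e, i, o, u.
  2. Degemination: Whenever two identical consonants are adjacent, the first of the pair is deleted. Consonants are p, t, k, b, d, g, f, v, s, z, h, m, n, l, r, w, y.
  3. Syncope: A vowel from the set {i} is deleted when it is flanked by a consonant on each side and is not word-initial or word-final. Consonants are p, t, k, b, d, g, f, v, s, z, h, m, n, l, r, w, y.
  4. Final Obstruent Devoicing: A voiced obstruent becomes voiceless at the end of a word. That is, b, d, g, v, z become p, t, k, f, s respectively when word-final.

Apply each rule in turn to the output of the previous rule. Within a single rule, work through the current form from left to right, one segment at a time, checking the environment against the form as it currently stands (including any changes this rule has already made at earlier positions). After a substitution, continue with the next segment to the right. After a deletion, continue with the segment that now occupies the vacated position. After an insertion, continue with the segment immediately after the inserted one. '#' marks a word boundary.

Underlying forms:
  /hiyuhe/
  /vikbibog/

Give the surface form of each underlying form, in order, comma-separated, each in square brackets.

[hyuhe], [vkbvok]

/hiyuhe/:
  1 Intervocalic Lenition: no change — [hiyuhe]
  2 Degemination: no change — [hiyuhe]
  3 Syncope: [hiyuhe] → [hyuhe]
  4 Final Obstruent Devoicing: no change — [hyuhe]
/vikbibog/:
  1 Intervocalic Lenition: [vikbibog] → [vikbivog]
  2 Degemination: no change — [vikbivog]
  3 Syncope: [vikbivog] → [vkbvog]
  4 Final Obstruent Devoicing: [vkbvog] → [vkbvok]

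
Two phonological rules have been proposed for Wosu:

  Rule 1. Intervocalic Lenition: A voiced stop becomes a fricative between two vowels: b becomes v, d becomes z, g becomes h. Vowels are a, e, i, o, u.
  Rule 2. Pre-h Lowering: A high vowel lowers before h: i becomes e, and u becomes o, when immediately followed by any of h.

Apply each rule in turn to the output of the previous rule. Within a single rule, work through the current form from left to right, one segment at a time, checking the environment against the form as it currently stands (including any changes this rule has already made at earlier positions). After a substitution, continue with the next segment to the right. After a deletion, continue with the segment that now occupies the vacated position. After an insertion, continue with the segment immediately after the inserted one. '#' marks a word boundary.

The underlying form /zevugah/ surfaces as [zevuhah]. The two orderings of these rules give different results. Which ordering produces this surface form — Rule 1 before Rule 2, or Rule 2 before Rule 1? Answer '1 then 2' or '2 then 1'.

Order 1 then 2:
  1 Intervocalic Lenition: [zevugah] → [zevuhah]
  2 Pre-h Lowering: [zevuhah] → [zevohah]
  result: [zevohah]
Order 2 then 1:
  2 Pre-h Lowering: no change — [zevugah]
  1 Intervocalic Lenition: [zevugah] → [zevuhah]
  result: [zevuhah]

2 then 1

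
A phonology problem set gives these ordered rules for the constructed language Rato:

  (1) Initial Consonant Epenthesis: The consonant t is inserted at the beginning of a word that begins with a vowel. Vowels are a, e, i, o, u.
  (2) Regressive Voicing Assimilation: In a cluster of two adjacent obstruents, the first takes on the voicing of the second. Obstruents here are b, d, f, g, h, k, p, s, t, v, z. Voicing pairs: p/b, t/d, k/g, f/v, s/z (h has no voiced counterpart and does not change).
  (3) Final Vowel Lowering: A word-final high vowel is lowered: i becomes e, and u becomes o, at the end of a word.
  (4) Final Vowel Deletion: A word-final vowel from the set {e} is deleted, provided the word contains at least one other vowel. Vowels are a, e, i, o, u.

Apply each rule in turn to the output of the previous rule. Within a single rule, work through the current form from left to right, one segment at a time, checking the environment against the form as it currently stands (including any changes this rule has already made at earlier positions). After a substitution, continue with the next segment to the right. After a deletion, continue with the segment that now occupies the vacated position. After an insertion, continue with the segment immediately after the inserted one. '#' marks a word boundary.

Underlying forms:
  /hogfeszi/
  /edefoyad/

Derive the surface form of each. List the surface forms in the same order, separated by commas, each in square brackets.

[hokfezz], [tedefoyad]

/hogfeszi/:
  (1) Initial Consonant Epenthesis: no change — [hogfeszi]
  (2) Regressive Voicing Assimilation: [hogfeszi] → [hokfezzi]
  (3) Final Vowel Lowering: [hokfezzi] → [hokfezze]
  (4) Final Vowel Deletion: [hokfezze] → [hokfezz]
/edefoyad/:
  (1) Initial Consonant Epenthesis: [edefoyad] → [tedefoyad]
  (2) Regressive Voicing Assimilation: no change — [tedefoyad]
  (3) Final Vowel Lowering: no change — [tedefoyad]
  (4) Final Vowel Deletion: no change — [tedefoyad]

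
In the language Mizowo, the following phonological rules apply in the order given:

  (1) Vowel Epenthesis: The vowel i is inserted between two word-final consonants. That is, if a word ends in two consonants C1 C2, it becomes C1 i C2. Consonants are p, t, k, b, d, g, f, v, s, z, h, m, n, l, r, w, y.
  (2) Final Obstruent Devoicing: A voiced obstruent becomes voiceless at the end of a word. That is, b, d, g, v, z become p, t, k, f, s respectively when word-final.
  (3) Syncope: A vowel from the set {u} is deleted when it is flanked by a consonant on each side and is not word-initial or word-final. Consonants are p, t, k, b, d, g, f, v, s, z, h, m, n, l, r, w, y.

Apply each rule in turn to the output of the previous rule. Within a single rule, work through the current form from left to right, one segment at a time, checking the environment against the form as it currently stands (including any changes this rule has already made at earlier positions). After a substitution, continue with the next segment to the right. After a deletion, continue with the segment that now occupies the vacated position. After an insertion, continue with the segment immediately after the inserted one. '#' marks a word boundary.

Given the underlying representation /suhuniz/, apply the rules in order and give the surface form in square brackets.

[shnis]

(1) Vowel Epenthesis: no change — [suhuniz]
(2) Final Obstruent Devoicing: [suhuniz] → [suhunis]
(3) Syncope: [suhunis] → [shnis]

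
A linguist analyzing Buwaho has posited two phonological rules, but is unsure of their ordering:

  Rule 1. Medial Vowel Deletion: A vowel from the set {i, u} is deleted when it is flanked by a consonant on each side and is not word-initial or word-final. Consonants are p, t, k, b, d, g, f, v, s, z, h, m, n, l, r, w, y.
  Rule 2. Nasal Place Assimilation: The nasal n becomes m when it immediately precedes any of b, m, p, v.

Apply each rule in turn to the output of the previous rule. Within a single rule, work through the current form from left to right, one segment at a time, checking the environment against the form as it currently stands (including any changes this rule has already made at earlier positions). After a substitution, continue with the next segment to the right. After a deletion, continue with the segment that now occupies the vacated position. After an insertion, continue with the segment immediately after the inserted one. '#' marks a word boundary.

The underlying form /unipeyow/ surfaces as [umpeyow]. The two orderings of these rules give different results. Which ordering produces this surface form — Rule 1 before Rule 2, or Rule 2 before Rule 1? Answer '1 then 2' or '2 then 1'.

1 then 2

Order 1 then 2:
  1 Medial Vowel Deletion: [unipeyow] → [unpeyow]
  2 Nasal Place Assimilation: [unpeyow] → [umpeyow]
  result: [umpeyow]
Order 2 then 1:
  2 Nasal Place Assimilation: no change — [unipeyow]
  1 Medial Vowel Deletion: [unipeyow] → [unpeyow]
  result: [unpeyow]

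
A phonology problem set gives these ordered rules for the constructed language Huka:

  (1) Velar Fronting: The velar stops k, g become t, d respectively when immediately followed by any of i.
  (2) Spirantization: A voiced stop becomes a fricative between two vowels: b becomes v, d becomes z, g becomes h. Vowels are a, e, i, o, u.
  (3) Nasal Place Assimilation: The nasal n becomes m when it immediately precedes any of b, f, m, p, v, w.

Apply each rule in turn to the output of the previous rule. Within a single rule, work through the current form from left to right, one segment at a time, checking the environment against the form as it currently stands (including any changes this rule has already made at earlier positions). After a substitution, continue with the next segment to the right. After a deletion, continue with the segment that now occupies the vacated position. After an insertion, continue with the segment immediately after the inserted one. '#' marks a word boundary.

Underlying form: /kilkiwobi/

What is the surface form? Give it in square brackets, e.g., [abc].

[tiltiwovi]

(1) Velar Fronting: [kilkiwobi] → [tiltiwobi]
(2) Spirantization: [tiltiwobi] → [tiltiwovi]
(3) Nasal Place Assimilation: no change — [tiltiwovi]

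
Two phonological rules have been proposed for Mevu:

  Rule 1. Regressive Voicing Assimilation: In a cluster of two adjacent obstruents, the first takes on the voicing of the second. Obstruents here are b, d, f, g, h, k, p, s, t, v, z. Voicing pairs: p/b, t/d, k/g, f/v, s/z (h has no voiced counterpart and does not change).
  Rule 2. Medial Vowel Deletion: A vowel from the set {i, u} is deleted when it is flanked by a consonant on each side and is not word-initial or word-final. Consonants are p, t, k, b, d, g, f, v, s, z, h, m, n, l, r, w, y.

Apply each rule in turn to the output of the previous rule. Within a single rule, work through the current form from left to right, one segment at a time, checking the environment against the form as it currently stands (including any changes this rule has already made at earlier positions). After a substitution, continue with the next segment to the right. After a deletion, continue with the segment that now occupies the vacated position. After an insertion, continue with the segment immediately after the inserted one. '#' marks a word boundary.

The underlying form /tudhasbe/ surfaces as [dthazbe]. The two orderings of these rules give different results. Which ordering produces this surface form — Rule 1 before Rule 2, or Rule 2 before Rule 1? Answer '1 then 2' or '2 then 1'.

Order 1 then 2:
  1 Regressive Voicing Assimilation: [tudhasbe] → [tuthazbe]
  2 Medial Vowel Deletion: [tuthazbe] → [tthazbe]
  result: [tthazbe]
Order 2 then 1:
  2 Medial Vowel Deletion: [tudhasbe] → [tdhasbe]
  1 Regressive Voicing Assimilation: [tdhasbe] → [dthazbe]
  result: [dthazbe]

2 then 1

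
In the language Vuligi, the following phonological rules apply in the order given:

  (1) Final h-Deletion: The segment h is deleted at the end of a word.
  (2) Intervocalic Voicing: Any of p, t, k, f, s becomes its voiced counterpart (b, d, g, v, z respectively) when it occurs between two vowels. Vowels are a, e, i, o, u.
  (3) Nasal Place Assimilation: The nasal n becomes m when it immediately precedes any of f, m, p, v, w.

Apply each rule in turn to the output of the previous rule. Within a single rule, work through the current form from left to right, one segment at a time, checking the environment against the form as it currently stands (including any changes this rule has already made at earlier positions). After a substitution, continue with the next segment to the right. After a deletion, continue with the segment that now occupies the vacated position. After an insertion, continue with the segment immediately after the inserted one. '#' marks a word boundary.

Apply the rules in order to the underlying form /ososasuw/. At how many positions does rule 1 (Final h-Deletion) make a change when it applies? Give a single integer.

(1) Final h-Deletion: no change — [ososasuw]
(2) Intervocalic Voicing: [ososasuw] → [ozozazuw]
(3) Nasal Place Assimilation: no change — [ozozazuw]
Rule 1 changed 0 position(s).

0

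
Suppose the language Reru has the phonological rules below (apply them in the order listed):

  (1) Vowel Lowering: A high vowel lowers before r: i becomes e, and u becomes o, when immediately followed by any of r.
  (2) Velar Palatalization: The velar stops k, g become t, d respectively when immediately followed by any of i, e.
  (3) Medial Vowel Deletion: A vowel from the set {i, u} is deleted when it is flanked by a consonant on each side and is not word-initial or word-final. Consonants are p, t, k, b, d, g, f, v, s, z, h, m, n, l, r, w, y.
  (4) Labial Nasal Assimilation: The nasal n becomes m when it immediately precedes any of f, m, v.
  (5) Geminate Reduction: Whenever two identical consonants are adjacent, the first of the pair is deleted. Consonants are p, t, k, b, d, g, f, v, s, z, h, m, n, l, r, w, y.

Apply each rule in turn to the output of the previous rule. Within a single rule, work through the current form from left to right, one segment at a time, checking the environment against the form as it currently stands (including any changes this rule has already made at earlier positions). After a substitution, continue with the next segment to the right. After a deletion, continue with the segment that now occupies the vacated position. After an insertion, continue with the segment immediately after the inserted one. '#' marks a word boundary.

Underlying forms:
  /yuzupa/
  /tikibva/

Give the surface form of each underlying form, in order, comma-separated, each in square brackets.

/yuzupa/:
  (1) Vowel Lowering: no change — [yuzupa]
  (2) Velar Palatalization: no change — [yuzupa]
  (3) Medial Vowel Deletion: [yuzupa] → [yzpa]
  (4) Labial Nasal Assimilation: no change — [yzpa]
  (5) Geminate Reduction: no change — [yzpa]
/tikibva/:
  (1) Vowel Lowering: no change — [tikibva]
  (2) Velar Palatalization: [tikibva] → [titibva]
  (3) Medial Vowel Deletion: [titibva] → [ttbva]
  (4) Labial Nasal Assimilation: no change — [ttbva]
  (5) Geminate Reduction: [ttbva] → [tbva]

[yzpa], [tbva]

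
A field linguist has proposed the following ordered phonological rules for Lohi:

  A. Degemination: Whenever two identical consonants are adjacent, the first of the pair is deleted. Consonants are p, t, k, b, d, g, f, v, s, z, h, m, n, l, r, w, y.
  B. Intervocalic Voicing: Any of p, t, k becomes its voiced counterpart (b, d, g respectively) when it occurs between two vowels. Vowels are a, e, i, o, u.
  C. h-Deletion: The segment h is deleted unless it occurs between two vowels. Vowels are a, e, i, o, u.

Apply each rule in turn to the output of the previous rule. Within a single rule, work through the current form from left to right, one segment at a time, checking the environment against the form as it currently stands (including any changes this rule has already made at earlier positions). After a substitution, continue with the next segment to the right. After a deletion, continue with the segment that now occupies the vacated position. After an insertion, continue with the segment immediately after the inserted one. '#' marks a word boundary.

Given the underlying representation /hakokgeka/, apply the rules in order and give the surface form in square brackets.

A Degemination: no change — [hakokgeka]
B Intervocalic Voicing: [hakokgeka] → [hagokgega]
C h-Deletion: [hagokgega] → [agokgega]

[agokgega]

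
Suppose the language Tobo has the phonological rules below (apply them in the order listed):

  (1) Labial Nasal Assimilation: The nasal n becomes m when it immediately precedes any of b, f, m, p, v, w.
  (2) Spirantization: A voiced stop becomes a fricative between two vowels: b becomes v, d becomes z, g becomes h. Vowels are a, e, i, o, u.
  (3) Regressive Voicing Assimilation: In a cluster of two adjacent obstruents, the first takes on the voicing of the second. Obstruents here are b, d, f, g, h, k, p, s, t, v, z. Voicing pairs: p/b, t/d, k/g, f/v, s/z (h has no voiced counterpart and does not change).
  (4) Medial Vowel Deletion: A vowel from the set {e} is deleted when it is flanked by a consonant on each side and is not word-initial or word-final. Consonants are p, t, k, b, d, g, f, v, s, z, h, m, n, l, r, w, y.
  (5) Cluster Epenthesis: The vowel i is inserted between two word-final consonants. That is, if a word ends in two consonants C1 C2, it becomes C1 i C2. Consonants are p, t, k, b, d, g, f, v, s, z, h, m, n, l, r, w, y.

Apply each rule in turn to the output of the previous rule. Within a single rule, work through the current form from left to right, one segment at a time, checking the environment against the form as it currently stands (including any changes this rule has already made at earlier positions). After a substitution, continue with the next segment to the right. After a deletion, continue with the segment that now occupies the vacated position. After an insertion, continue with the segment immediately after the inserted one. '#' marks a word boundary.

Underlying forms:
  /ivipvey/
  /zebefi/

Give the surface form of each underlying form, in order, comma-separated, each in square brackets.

[ivibviy], [zvfi]

/ivipvey/:
  (1) Labial Nasal Assimilation: no change — [ivipvey]
  (2) Spirantization: no change — [ivipvey]
  (3) Regressive Voicing Assimilation: [ivipvey] → [ivibvey]
  (4) Medial Vowel Deletion: [ivibvey] → [ivibvy]
  (5) Cluster Epenthesis: [ivibvy] → [ivibviy]
/zebefi/:
  (1) Labial Nasal Assimilation: no change — [zebefi]
  (2) Spirantization: [zebefi] → [zevefi]
  (3) Regressive Voicing Assimilation: no change — [zevefi]
  (4) Medial Vowel Deletion: [zevefi] → [zvfi]
  (5) Cluster Epenthesis: no change — [zvfi]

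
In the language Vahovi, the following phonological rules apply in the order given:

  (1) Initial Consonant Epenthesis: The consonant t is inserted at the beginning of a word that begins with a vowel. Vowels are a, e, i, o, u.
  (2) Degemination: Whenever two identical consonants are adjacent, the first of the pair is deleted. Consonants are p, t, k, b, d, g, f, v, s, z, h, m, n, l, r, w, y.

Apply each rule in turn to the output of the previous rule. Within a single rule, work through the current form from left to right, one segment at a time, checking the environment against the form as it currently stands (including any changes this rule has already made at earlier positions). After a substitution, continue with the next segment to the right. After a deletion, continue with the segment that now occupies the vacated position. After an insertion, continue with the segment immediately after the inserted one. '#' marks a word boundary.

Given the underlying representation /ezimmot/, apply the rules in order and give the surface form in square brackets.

[tezimot]

(1) Initial Consonant Epenthesis: [ezimmot] → [tezimmot]
(2) Degemination: [tezimmot] → [tezimot]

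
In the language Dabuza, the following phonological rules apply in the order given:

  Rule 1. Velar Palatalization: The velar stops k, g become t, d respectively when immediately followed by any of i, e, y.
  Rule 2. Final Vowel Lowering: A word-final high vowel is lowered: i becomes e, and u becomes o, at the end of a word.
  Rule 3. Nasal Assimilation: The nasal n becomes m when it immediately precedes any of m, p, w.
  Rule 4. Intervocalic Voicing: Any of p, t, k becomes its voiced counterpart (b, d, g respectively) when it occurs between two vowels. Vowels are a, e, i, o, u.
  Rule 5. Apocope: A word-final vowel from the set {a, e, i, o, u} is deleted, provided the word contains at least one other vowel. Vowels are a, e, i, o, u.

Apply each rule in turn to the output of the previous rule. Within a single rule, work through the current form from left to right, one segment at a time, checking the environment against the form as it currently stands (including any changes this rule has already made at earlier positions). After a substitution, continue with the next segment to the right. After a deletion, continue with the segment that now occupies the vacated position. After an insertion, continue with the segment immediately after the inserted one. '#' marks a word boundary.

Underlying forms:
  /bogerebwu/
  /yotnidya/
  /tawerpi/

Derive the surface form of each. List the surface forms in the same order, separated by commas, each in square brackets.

/bogerebwu/:
  Rule 1 Velar Palatalization: [bogerebwu] → [boderebwu]
  Rule 2 Final Vowel Lowering: [boderebwu] → [boderebwo]
  Rule 3 Nasal Assimilation: no change — [boderebwo]
  Rule 4 Intervocalic Voicing: no change — [boderebwo]
  Rule 5 Apocope: [boderebwo] → [boderebw]
/yotnidya/:
  Rule 1 Velar Palatalization: no change — [yotnidya]
  Rule 2 Final Vowel Lowering: no change — [yotnidya]
  Rule 3 Nasal Assimilation: no change — [yotnidya]
  Rule 4 Intervocalic Voicing: no change — [yotnidya]
  Rule 5 Apocope: [yotnidya] → [yotnidy]
/tawerpi/:
  Rule 1 Velar Palatalization: no change — [tawerpi]
  Rule 2 Final Vowel Lowering: [tawerpi] → [tawerpe]
  Rule 3 Nasal Assimilation: no change — [tawerpe]
  Rule 4 Intervocalic Voicing: no change — [tawerpe]
  Rule 5 Apocope: [tawerpe] → [tawerp]

[boderebw], [yotnidy], [tawerp]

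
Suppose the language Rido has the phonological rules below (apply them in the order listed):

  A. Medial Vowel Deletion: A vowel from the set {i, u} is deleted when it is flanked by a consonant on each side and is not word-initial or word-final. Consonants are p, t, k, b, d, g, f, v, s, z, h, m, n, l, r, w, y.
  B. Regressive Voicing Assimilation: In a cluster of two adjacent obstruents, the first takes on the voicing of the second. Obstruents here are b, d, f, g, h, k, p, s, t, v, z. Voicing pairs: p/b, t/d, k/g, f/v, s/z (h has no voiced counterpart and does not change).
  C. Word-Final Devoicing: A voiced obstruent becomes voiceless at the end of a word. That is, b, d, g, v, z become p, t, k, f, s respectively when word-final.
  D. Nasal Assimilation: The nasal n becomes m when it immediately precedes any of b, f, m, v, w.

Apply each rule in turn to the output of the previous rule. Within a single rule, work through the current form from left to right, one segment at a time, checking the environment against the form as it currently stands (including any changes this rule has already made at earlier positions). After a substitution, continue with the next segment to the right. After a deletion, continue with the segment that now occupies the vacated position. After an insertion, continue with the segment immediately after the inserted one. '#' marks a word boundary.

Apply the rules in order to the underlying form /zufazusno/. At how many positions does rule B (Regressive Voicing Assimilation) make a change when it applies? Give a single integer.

2

A Medial Vowel Deletion: [zufazusno] → [zfazsno]
B Regressive Voicing Assimilation: [zfazsno] → [sfassno]
C Word-Final Devoicing: no change — [sfassno]
D Nasal Assimilation: no change — [sfassno]
Rule B changed 2 position(s).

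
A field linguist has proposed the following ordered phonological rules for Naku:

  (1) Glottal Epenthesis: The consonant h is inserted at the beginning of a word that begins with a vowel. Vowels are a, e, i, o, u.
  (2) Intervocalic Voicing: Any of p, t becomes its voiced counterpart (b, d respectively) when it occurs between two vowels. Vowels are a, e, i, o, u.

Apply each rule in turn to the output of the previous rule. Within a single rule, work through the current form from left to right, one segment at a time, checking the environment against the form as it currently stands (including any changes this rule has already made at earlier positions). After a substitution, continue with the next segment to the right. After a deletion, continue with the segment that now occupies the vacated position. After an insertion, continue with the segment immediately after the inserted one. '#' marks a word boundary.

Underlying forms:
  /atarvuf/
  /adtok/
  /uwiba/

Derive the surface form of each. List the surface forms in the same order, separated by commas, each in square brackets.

/atarvuf/:
  (1) Glottal Epenthesis: [atarvuf] → [hatarvuf]
  (2) Intervocalic Voicing: [hatarvuf] → [hadarvuf]
/adtok/:
  (1) Glottal Epenthesis: [adtok] → [hadtok]
  (2) Intervocalic Voicing: no change — [hadtok]
/uwiba/:
  (1) Glottal Epenthesis: [uwiba] → [huwiba]
  (2) Intervocalic Voicing: no change — [huwiba]

[hadarvuf], [hadtok], [huwiba]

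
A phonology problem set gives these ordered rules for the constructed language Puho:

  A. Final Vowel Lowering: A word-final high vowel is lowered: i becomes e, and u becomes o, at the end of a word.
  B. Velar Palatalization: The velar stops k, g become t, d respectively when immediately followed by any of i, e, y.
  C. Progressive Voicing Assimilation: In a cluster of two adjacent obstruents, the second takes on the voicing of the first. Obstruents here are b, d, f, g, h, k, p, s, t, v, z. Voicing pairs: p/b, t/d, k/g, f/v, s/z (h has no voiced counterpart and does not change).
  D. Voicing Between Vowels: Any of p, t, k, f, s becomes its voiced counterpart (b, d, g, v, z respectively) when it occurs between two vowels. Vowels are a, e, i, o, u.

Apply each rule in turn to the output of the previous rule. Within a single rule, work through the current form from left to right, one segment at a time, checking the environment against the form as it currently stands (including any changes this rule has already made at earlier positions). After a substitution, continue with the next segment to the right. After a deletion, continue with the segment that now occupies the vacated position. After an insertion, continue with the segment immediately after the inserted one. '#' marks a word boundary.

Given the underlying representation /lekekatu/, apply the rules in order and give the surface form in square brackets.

[ledegado]

A Final Vowel Lowering: [lekekatu] → [lekekato]
B Velar Palatalization: [lekekato] → [letekato]
C Progressive Voicing Assimilation: no change — [letekato]
D Voicing Between Vowels: [letekato] → [ledegado]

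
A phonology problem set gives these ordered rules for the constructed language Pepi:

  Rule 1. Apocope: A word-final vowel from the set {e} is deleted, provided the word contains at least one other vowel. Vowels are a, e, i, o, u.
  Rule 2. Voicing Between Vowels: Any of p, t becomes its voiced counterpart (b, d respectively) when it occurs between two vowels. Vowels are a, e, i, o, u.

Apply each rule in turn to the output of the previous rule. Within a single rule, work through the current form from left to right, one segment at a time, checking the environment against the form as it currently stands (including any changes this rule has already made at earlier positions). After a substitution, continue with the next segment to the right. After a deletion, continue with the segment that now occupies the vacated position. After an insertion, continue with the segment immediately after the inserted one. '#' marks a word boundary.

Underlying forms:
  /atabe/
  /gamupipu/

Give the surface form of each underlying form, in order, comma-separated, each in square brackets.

[adab], [gamubibu]

/atabe/:
  Rule 1 Apocope: [atabe] → [atab]
  Rule 2 Voicing Between Vowels: [atab] → [adab]
/gamupipu/:
  Rule 1 Apocope: no change — [gamupipu]
  Rule 2 Voicing Between Vowels: [gamupipu] → [gamubibu]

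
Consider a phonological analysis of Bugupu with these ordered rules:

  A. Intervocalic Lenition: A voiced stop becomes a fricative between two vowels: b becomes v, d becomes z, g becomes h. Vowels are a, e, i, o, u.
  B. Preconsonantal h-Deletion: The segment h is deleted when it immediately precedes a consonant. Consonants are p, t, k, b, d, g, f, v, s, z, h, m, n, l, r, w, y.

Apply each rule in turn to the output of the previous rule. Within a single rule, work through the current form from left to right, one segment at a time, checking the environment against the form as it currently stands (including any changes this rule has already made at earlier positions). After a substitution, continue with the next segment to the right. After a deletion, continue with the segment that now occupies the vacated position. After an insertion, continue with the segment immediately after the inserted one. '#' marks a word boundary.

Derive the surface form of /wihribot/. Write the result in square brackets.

A Intervocalic Lenition: [wihribot] → [wihrivot]
B Preconsonantal h-Deletion: [wihrivot] → [wirivot]

[wirivot]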